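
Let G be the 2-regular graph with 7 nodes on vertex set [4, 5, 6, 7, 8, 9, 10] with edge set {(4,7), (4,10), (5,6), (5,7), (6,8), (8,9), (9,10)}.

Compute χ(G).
Clique number ω(G) = 2 (lower bound: χ ≥ ω).
Odd cycle [4, 10, 9, 8, 6, 5, 7] needs 3 colors (χ ≥ 3).
The coloring below uses 3 colors, so χ(G) = 3.
A valid 3-coloring: color 1: [4, 5, 8]; color 2: [6, 7, 9]; color 3: [10].

χ(G) = 3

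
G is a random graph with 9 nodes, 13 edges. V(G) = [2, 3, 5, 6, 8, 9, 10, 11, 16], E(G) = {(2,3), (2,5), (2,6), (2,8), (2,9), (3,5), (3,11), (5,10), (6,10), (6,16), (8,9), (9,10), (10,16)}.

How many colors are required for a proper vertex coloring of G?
χ(G) = 3

Clique number ω(G) = 3 (lower bound: χ ≥ ω).
The clique on [6, 10, 16] has size 3, forcing χ ≥ 3, and the coloring below uses 3 colors, so χ(G) = 3.
A valid 3-coloring: color 1: [2, 10, 11]; color 2: [3, 6, 8]; color 3: [5, 9, 16].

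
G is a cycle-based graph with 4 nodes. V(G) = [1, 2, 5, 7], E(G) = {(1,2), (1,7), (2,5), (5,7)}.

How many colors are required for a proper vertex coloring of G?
χ(G) = 2

Clique number ω(G) = 2 (lower bound: χ ≥ ω).
The graph is bipartite (no odd cycle), so 2 colors suffice: χ(G) = 2.
A valid 2-coloring: color 1: [2, 7]; color 2: [1, 5].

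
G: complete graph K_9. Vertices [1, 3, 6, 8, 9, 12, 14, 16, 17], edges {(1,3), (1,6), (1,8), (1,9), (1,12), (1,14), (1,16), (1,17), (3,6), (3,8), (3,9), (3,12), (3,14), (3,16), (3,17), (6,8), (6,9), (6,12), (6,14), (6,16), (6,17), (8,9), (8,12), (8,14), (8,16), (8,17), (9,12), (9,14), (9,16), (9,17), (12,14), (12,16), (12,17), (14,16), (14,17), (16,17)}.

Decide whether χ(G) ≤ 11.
A valid 11-coloring: color 1: [12]; color 2: [1]; color 3: [6]; color 4: [9]; color 5: [14]; color 6: [3]; color 7: [8]; color 8: [16]; color 9: [17].
(χ(G) = 9 ≤ 11.)

Yes, G is 11-colorable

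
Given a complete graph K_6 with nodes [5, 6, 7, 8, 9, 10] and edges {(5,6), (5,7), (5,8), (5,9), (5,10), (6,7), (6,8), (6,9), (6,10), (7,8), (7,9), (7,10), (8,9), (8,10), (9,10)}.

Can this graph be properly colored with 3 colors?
No, G is not 3-colorable

The clique on vertices [5, 6, 7, 8, 9, 10] has size 6 > 3, so it alone needs 6 colors.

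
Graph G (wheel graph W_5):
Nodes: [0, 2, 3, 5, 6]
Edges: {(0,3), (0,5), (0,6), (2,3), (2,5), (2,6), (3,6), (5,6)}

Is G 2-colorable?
No, G is not 2-colorable

The clique on vertices [0, 3, 6] has size 3 > 2, so it alone needs 3 colors.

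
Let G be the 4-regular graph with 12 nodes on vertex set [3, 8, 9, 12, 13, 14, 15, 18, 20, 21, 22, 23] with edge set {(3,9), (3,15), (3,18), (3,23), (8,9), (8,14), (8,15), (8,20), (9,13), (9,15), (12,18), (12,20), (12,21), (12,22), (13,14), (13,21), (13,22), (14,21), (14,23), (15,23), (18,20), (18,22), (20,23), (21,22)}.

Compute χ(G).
Clique number ω(G) = 3 (lower bound: χ ≥ ω).
The clique on [3, 9, 15] has size 3, forcing χ ≥ 3, and the coloring below uses 3 colors, so χ(G) = 3.
A valid 3-coloring: color 1: [9, 18, 21, 23]; color 2: [3, 8, 12, 13]; color 3: [14, 15, 20, 22].

χ(G) = 3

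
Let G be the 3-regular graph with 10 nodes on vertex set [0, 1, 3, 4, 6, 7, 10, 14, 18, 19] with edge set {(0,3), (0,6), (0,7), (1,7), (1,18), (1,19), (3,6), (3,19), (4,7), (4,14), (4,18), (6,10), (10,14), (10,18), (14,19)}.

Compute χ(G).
Clique number ω(G) = 3 (lower bound: χ ≥ ω).
The clique on [0, 3, 6] has size 3, forcing χ ≥ 3, and the coloring below uses 3 colors, so χ(G) = 3.
A valid 3-coloring: color 1: [1, 3, 14]; color 2: [6, 7, 18, 19]; color 3: [0, 4, 10].

χ(G) = 3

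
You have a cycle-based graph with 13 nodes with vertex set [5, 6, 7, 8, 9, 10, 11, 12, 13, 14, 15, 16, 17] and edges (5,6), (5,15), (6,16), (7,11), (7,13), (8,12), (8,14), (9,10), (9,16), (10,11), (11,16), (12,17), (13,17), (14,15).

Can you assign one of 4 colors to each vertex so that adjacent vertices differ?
Yes, G is 4-colorable

A valid 4-coloring: color 1: [5, 7, 10, 12, 14, 16]; color 2: [6, 8, 9, 11, 13, 15]; color 3: [17].
(χ(G) = 3 ≤ 4.)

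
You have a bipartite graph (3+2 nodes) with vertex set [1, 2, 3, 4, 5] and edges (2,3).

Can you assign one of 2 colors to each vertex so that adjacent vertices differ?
Yes, G is 2-colorable

A valid 2-coloring: color 1: [1, 3, 4, 5]; color 2: [2].
(χ(G) = 2 ≤ 2.)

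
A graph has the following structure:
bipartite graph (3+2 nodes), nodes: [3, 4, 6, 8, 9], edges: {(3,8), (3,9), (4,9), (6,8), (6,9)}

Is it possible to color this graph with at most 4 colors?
A valid 4-coloring: color 1: [8, 9]; color 2: [3, 4, 6].
(χ(G) = 2 ≤ 4.)

Yes, G is 4-colorable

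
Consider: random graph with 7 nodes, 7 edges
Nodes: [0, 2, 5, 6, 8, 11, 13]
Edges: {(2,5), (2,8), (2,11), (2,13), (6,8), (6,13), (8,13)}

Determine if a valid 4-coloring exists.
A valid 4-coloring: color 1: [0, 2, 6]; color 2: [5, 11, 13]; color 3: [8].
(χ(G) = 3 ≤ 4.)

Yes, G is 4-colorable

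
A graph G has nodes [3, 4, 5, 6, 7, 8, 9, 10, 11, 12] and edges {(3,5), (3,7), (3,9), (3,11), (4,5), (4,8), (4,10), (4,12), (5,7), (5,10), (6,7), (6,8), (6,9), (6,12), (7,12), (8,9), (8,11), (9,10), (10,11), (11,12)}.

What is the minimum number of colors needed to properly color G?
χ(G) = 3

Clique number ω(G) = 3 (lower bound: χ ≥ ω).
The clique on [3, 5, 7] has size 3, forcing χ ≥ 3, and the coloring below uses 3 colors, so χ(G) = 3.
A valid 3-coloring: color 1: [4, 7, 9, 11]; color 2: [5, 6]; color 3: [3, 8, 10, 12].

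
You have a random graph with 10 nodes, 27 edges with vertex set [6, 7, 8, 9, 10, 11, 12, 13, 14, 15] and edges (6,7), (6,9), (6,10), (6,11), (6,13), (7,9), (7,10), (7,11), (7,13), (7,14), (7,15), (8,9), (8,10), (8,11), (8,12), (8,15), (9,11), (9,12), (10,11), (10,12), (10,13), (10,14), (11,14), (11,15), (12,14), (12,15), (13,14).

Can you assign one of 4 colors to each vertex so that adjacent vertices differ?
A valid 4-coloring: color 1: [9, 10, 15]; color 2: [7, 8]; color 3: [11, 12, 13]; color 4: [6, 14].
(χ(G) = 4 ≤ 4.)

Yes, G is 4-colorable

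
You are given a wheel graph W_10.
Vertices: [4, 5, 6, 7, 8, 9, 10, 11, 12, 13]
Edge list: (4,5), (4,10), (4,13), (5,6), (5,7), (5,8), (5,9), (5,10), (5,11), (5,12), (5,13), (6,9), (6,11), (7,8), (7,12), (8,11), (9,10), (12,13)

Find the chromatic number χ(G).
χ(G) = 4

Clique number ω(G) = 3 (lower bound: χ ≥ ω).
Odd cycle [12, 13, 4, 10, 9, 6, 11, 8, 7] needs 3 colors (χ ≥ 3).
Vertex 5 is adjacent to every vertex of [4, 6, 7, 8, 9, 10, 11, 12, 13], which already need 3 colors among themselves, so 5 needs a new color (χ ≥ 4).
The coloring below uses 4 colors, so χ(G) = 4.
A valid 4-coloring: color 1: [5]; color 2: [4, 8, 9, 12]; color 3: [6, 7, 10, 13]; color 4: [11].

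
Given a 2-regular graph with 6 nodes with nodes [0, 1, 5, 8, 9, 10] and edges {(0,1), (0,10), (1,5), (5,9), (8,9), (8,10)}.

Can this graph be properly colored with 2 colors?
Yes, G is 2-colorable

A valid 2-coloring: color 1: [0, 5, 8]; color 2: [1, 9, 10].
(χ(G) = 2 ≤ 2.)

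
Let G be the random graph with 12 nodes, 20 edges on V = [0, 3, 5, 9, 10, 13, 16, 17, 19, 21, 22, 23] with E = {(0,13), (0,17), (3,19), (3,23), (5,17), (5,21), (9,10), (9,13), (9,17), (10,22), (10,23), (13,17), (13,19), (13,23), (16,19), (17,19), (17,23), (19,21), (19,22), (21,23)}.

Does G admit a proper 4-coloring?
A valid 4-coloring: color 1: [0, 5, 9, 19, 23]; color 2: [3, 10, 16, 17, 21]; color 3: [13, 22].
(χ(G) = 3 ≤ 4.)

Yes, G is 4-colorable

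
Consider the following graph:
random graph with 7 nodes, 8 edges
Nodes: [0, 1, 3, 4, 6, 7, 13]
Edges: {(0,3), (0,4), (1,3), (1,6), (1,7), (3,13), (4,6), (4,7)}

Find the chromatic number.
Clique number ω(G) = 2 (lower bound: χ ≥ ω).
Odd cycle [0, 4, 6, 1, 3] needs 3 colors (χ ≥ 3).
The coloring below uses 3 colors, so χ(G) = 3.
A valid 3-coloring: color 1: [0, 1, 13]; color 2: [3, 4]; color 3: [6, 7].

χ(G) = 3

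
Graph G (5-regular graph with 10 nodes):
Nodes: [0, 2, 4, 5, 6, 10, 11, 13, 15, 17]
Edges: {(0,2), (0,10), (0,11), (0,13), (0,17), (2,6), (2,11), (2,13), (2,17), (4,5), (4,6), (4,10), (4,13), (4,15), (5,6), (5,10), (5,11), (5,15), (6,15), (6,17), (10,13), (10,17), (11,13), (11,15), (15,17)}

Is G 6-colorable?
Yes, G is 6-colorable

A valid 6-coloring: color 1: [6, 10, 11]; color 2: [5, 13, 17]; color 3: [0, 15]; color 4: [2, 4].
(χ(G) = 4 ≤ 6.)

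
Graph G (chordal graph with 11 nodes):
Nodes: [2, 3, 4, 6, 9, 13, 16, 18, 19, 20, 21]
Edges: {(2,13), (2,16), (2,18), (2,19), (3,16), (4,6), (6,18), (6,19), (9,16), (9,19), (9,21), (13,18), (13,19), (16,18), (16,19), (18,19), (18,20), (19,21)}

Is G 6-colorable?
A valid 6-coloring: color 1: [3, 4, 19, 20]; color 2: [9, 18]; color 3: [6, 13, 16, 21]; color 4: [2].
(χ(G) = 4 ≤ 6.)

Yes, G is 6-colorable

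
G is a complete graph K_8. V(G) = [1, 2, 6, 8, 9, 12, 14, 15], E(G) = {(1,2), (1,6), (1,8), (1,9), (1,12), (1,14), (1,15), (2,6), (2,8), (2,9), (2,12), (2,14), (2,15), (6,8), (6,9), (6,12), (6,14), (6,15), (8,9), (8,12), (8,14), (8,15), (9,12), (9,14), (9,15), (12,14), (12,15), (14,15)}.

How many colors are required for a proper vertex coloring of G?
Clique number ω(G) = 8 (lower bound: χ ≥ ω).
The clique on [1, 2, 6, 8, 9, 12, 14, 15] has size 8, forcing χ ≥ 8, and the coloring below uses 8 colors, so χ(G) = 8.
A valid 8-coloring: color 1: [8]; color 2: [15]; color 3: [14]; color 4: [2]; color 5: [6]; color 6: [1]; color 7: [12]; color 8: [9].

χ(G) = 8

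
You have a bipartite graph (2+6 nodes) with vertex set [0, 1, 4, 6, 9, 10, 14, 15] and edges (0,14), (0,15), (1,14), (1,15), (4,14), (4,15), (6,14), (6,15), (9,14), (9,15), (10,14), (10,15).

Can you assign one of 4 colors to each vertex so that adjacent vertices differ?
Yes, G is 4-colorable

A valid 4-coloring: color 1: [14, 15]; color 2: [0, 1, 4, 6, 9, 10].
(χ(G) = 2 ≤ 4.)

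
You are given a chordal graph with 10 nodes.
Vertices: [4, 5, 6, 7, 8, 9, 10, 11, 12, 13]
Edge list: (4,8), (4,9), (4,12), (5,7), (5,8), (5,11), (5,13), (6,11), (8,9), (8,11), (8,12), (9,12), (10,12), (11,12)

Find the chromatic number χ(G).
χ(G) = 4

Clique number ω(G) = 4 (lower bound: χ ≥ ω).
The clique on [4, 8, 9, 12] has size 4, forcing χ ≥ 4, and the coloring below uses 4 colors, so χ(G) = 4.
A valid 4-coloring: color 1: [5, 6, 12]; color 2: [7, 8, 10, 13]; color 3: [4, 11]; color 4: [9].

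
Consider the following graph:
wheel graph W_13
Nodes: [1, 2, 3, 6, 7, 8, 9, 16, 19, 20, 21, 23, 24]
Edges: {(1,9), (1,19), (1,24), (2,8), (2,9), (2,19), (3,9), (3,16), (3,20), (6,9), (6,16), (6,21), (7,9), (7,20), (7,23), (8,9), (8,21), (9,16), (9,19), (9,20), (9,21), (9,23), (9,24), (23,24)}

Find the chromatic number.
χ(G) = 3

Clique number ω(G) = 3 (lower bound: χ ≥ ω).
The clique on [1, 9, 24] has size 3, forcing χ ≥ 3, and the coloring below uses 3 colors, so χ(G) = 3.
A valid 3-coloring: color 1: [9]; color 2: [3, 6, 7, 8, 19, 24]; color 3: [1, 2, 16, 20, 21, 23].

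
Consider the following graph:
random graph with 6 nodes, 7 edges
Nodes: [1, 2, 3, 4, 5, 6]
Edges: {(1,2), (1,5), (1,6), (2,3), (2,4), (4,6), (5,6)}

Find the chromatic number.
Clique number ω(G) = 3 (lower bound: χ ≥ ω).
The clique on [1, 5, 6] has size 3, forcing χ ≥ 3, and the coloring below uses 3 colors, so χ(G) = 3.
A valid 3-coloring: color 1: [2, 6]; color 2: [1, 3, 4]; color 3: [5].

χ(G) = 3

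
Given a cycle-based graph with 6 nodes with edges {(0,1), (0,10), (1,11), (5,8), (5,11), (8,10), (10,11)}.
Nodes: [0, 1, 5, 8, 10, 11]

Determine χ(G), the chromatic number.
χ(G) = 2

Clique number ω(G) = 2 (lower bound: χ ≥ ω).
The graph is bipartite (no odd cycle), so 2 colors suffice: χ(G) = 2.
A valid 2-coloring: color 1: [1, 5, 10]; color 2: [0, 8, 11].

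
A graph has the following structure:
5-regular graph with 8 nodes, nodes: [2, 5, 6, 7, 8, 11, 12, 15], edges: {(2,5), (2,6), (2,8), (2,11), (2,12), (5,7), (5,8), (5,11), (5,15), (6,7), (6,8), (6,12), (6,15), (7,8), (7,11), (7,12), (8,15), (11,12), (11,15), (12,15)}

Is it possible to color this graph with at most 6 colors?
A valid 6-coloring: color 1: [6, 11]; color 2: [8, 12]; color 3: [2, 7, 15]; color 4: [5].
(χ(G) = 4 ≤ 6.)

Yes, G is 6-colorable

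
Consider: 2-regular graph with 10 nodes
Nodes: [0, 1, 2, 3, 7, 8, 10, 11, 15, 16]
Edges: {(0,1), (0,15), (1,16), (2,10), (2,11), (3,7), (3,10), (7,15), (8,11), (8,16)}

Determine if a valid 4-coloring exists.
A valid 4-coloring: color 1: [1, 2, 3, 8, 15]; color 2: [0, 7, 10, 11, 16].
(χ(G) = 2 ≤ 4.)

Yes, G is 4-colorable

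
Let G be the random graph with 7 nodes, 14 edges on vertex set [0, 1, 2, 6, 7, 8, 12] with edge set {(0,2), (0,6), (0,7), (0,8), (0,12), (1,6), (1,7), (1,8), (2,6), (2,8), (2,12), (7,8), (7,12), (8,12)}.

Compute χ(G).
Clique number ω(G) = 4 (lower bound: χ ≥ ω).
The clique on [0, 2, 8, 12] has size 4, forcing χ ≥ 4, and the coloring below uses 4 colors, so χ(G) = 4.
A valid 4-coloring: color 1: [6, 8]; color 2: [0, 1]; color 3: [12]; color 4: [2, 7].

χ(G) = 4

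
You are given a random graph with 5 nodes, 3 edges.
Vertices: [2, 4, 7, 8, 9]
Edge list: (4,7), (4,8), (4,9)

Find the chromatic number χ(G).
χ(G) = 2

Clique number ω(G) = 2 (lower bound: χ ≥ ω).
The graph is bipartite (no odd cycle), so 2 colors suffice: χ(G) = 2.
A valid 2-coloring: color 1: [2, 4]; color 2: [7, 8, 9].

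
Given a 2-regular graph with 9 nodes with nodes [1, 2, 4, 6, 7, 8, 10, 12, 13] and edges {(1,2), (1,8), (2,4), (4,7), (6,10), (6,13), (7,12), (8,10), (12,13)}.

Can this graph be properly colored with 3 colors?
Yes, G is 3-colorable

A valid 3-coloring: color 1: [2, 7, 10, 13]; color 2: [4, 6, 8, 12]; color 3: [1].
(χ(G) = 3 ≤ 3.)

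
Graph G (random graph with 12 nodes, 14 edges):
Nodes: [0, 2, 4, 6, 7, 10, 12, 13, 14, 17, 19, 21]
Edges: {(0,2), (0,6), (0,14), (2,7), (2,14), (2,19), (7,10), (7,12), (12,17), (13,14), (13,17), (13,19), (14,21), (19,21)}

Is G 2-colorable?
No, G is not 2-colorable

The clique on vertices [0, 2, 14] has size 3 > 2, so it alone needs 3 colors.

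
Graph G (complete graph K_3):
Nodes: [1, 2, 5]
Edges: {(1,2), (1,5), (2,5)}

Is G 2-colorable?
No, G is not 2-colorable

The clique on vertices [1, 2, 5] has size 3 > 2, so it alone needs 3 colors.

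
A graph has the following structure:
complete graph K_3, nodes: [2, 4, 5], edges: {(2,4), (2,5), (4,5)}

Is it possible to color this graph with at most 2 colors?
No, G is not 2-colorable

The clique on vertices [2, 4, 5] has size 3 > 2, so it alone needs 3 colors.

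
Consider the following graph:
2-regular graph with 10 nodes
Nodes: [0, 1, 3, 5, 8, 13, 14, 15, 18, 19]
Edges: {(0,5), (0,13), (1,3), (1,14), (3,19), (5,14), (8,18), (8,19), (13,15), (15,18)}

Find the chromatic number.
χ(G) = 2

Clique number ω(G) = 2 (lower bound: χ ≥ ω).
The graph is bipartite (no odd cycle), so 2 colors suffice: χ(G) = 2.
A valid 2-coloring: color 1: [0, 3, 8, 14, 15]; color 2: [1, 5, 13, 18, 19].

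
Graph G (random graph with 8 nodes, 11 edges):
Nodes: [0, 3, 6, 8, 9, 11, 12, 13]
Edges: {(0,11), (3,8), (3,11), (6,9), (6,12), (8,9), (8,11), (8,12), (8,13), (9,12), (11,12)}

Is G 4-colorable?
Yes, G is 4-colorable

A valid 4-coloring: color 1: [0, 6, 8]; color 2: [9, 11, 13]; color 3: [3, 12].
(χ(G) = 3 ≤ 4.)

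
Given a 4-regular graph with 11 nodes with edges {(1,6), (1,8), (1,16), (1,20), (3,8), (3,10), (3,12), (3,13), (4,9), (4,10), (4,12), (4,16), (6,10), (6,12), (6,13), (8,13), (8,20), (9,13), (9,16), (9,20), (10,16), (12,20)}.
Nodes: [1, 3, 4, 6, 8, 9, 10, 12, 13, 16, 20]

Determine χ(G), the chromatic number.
Clique number ω(G) = 3 (lower bound: χ ≥ ω).
The clique on [1, 8, 20] has size 3, forcing χ ≥ 3, and the coloring below uses 3 colors, so χ(G) = 3.
A valid 3-coloring: color 1: [3, 6, 16, 20]; color 2: [8, 9, 10, 12]; color 3: [1, 4, 13].

χ(G) = 3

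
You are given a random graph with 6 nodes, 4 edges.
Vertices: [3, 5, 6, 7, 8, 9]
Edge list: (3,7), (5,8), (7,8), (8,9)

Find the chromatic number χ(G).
Clique number ω(G) = 2 (lower bound: χ ≥ ω).
The graph is bipartite (no odd cycle), so 2 colors suffice: χ(G) = 2.
A valid 2-coloring: color 1: [3, 6, 8]; color 2: [5, 7, 9].

χ(G) = 2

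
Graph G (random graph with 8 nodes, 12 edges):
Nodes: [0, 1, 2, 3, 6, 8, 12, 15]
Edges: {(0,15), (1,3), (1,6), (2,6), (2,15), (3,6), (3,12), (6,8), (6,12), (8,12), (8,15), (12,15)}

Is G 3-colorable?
Yes, G is 3-colorable

A valid 3-coloring: color 1: [6, 15]; color 2: [0, 1, 2, 12]; color 3: [3, 8].
(χ(G) = 3 ≤ 3.)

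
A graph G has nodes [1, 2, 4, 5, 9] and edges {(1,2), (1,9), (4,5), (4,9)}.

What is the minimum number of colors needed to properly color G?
χ(G) = 2

Clique number ω(G) = 2 (lower bound: χ ≥ ω).
The graph is bipartite (no odd cycle), so 2 colors suffice: χ(G) = 2.
A valid 2-coloring: color 1: [1, 4]; color 2: [2, 5, 9].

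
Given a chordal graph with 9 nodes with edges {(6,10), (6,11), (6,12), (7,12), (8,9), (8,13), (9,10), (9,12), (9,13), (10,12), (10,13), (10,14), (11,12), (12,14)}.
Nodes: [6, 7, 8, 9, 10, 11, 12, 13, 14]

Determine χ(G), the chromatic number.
χ(G) = 3

Clique number ω(G) = 3 (lower bound: χ ≥ ω).
The clique on [8, 9, 13] has size 3, forcing χ ≥ 3, and the coloring below uses 3 colors, so χ(G) = 3.
A valid 3-coloring: color 1: [12, 13]; color 2: [7, 8, 10, 11]; color 3: [6, 9, 14].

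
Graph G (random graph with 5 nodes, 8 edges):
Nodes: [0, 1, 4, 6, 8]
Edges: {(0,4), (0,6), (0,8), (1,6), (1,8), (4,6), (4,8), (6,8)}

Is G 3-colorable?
The clique on vertices [0, 4, 6, 8] has size 4 > 3, so it alone needs 4 colors.

No, G is not 3-colorable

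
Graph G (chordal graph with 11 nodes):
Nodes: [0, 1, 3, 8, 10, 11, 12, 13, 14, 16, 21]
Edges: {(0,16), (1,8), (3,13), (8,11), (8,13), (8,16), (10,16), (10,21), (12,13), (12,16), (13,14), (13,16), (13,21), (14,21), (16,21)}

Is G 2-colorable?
No, G is not 2-colorable

The clique on vertices [10, 16, 21] has size 3 > 2, so it alone needs 3 colors.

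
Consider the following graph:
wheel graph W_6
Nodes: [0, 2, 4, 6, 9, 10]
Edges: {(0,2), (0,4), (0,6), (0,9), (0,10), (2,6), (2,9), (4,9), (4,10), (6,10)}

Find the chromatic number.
Clique number ω(G) = 3 (lower bound: χ ≥ ω).
Odd cycle [4, 10, 6, 2, 9] needs 3 colors (χ ≥ 3).
Vertex 0 is adjacent to every vertex of [2, 4, 6, 9, 10], which already need 3 colors among themselves, so 0 needs a new color (χ ≥ 4).
The coloring below uses 4 colors, so χ(G) = 4.
A valid 4-coloring: color 1: [0]; color 2: [2, 4]; color 3: [9, 10]; color 4: [6].

χ(G) = 4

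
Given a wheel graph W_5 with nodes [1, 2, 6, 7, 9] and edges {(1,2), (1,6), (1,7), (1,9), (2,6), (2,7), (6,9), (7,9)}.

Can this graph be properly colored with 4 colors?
Yes, G is 4-colorable

A valid 4-coloring: color 1: [1]; color 2: [2, 9]; color 3: [6, 7].
(χ(G) = 3 ≤ 4.)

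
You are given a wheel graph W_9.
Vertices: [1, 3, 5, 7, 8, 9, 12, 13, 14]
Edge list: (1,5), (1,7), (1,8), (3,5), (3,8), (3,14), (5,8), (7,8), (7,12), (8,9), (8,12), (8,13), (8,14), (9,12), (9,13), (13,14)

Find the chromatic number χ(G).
Clique number ω(G) = 3 (lower bound: χ ≥ ω).
The clique on [1, 5, 8] has size 3, forcing χ ≥ 3, and the coloring below uses 3 colors, so χ(G) = 3.
A valid 3-coloring: color 1: [8]; color 2: [5, 7, 9, 14]; color 3: [1, 3, 12, 13].

χ(G) = 3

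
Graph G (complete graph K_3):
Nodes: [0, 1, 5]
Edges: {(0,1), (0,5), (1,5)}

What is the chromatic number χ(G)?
Clique number ω(G) = 3 (lower bound: χ ≥ ω).
The clique on [0, 1, 5] has size 3, forcing χ ≥ 3, and the coloring below uses 3 colors, so χ(G) = 3.
A valid 3-coloring: color 1: [1]; color 2: [5]; color 3: [0].

χ(G) = 3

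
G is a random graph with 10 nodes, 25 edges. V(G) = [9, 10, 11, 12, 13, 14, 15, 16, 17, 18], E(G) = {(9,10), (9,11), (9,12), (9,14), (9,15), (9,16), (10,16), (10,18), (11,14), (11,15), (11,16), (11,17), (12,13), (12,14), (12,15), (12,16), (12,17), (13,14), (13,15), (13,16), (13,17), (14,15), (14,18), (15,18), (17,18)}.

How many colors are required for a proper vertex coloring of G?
Clique number ω(G) = 4 (lower bound: χ ≥ ω).
The clique on [9, 11, 14, 15] has size 4, forcing χ ≥ 4, and the coloring below uses 4 colors, so χ(G) = 4.
A valid 4-coloring: color 1: [11, 12, 18]; color 2: [9, 13]; color 3: [10, 14, 17]; color 4: [15, 16].

χ(G) = 4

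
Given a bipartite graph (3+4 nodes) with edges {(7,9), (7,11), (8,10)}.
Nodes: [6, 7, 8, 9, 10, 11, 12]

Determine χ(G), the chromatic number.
Clique number ω(G) = 2 (lower bound: χ ≥ ω).
The graph is bipartite (no odd cycle), so 2 colors suffice: χ(G) = 2.
A valid 2-coloring: color 1: [6, 7, 10, 12]; color 2: [8, 9, 11].

χ(G) = 2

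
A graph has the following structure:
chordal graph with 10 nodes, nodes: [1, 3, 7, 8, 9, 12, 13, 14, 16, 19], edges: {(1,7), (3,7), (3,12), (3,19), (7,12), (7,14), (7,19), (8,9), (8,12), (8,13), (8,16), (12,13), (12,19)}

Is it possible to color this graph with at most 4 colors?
Yes, G is 4-colorable

A valid 4-coloring: color 1: [7, 8]; color 2: [1, 9, 12, 14, 16]; color 3: [3, 13]; color 4: [19].
(χ(G) = 4 ≤ 4.)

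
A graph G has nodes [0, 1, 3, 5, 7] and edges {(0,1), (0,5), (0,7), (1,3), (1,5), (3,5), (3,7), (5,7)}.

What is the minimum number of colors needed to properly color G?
Clique number ω(G) = 3 (lower bound: χ ≥ ω).
The clique on [0, 1, 5] has size 3, forcing χ ≥ 3, and the coloring below uses 3 colors, so χ(G) = 3.
A valid 3-coloring: color 1: [5]; color 2: [0, 3]; color 3: [1, 7].

χ(G) = 3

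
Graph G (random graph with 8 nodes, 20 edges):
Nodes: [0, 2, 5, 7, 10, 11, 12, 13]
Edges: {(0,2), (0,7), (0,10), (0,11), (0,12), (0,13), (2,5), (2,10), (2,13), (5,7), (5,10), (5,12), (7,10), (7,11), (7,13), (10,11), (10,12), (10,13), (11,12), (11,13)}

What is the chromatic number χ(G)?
χ(G) = 5

Clique number ω(G) = 5 (lower bound: χ ≥ ω).
The clique on [0, 7, 10, 11, 13] has size 5, forcing χ ≥ 5, and the coloring below uses 5 colors, so χ(G) = 5.
A valid 5-coloring: color 1: [10]; color 2: [0, 5]; color 3: [2, 7, 12]; color 4: [11]; color 5: [13].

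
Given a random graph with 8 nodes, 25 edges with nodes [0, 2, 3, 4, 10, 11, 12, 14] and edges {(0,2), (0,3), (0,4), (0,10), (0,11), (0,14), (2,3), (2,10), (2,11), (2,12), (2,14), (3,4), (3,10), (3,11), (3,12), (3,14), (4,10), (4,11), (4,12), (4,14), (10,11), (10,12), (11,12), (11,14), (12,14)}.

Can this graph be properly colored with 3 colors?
No, G is not 3-colorable

The clique on vertices [0, 2, 3, 10, 11] has size 5 > 3, so it alone needs 5 colors.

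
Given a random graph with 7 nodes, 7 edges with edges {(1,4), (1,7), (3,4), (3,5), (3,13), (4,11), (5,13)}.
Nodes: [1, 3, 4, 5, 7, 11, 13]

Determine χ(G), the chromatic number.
χ(G) = 3

Clique number ω(G) = 3 (lower bound: χ ≥ ω).
The clique on [3, 5, 13] has size 3, forcing χ ≥ 3, and the coloring below uses 3 colors, so χ(G) = 3.
A valid 3-coloring: color 1: [1, 3, 11]; color 2: [4, 5, 7]; color 3: [13].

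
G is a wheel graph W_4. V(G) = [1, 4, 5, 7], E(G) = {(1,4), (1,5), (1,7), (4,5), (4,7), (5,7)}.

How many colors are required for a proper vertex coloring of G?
χ(G) = 4

Clique number ω(G) = 4 (lower bound: χ ≥ ω).
The clique on [1, 4, 5, 7] has size 4, forcing χ ≥ 4, and the coloring below uses 4 colors, so χ(G) = 4.
A valid 4-coloring: color 1: [4]; color 2: [1]; color 3: [5]; color 4: [7].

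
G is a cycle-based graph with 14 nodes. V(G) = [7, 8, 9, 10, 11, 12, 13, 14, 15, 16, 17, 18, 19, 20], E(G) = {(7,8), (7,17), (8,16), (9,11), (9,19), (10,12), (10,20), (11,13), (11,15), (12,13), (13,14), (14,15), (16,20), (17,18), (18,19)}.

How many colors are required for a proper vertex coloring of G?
χ(G) = 2

Clique number ω(G) = 2 (lower bound: χ ≥ ω).
The graph is bipartite (no odd cycle), so 2 colors suffice: χ(G) = 2.
A valid 2-coloring: color 1: [8, 11, 12, 14, 17, 19, 20]; color 2: [7, 9, 10, 13, 15, 16, 18].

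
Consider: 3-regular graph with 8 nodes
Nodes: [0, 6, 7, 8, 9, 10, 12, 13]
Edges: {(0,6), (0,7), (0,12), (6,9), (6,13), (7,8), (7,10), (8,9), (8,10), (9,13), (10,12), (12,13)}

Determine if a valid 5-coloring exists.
A valid 5-coloring: color 1: [6, 7, 12]; color 2: [0, 8, 13]; color 3: [9, 10].
(χ(G) = 3 ≤ 5.)

Yes, G is 5-colorable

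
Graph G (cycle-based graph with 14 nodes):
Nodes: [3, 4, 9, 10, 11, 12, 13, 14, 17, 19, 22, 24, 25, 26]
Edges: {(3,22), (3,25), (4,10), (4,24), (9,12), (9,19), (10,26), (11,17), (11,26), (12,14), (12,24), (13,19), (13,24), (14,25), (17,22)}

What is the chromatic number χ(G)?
Clique number ω(G) = 2 (lower bound: χ ≥ ω).
Odd cycle [9, 19, 13, 24, 12] needs 3 colors (χ ≥ 3).
The coloring below uses 3 colors, so χ(G) = 3.
A valid 3-coloring: color 1: [4, 12, 19, 22, 25, 26]; color 2: [3, 9, 10, 14, 17, 24]; color 3: [11, 13].

χ(G) = 3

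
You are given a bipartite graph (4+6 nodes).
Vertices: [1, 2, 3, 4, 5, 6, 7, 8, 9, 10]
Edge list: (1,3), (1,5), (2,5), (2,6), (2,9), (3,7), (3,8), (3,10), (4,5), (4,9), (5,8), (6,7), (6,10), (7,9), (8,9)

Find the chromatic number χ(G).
χ(G) = 2

Clique number ω(G) = 2 (lower bound: χ ≥ ω).
The graph is bipartite (no odd cycle), so 2 colors suffice: χ(G) = 2.
A valid 2-coloring: color 1: [3, 5, 6, 9]; color 2: [1, 2, 4, 7, 8, 10].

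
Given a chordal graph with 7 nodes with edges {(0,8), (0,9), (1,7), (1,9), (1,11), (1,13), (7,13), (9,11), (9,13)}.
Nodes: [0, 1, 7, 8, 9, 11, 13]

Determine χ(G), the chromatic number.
χ(G) = 3

Clique number ω(G) = 3 (lower bound: χ ≥ ω).
The clique on [1, 9, 11] has size 3, forcing χ ≥ 3, and the coloring below uses 3 colors, so χ(G) = 3.
A valid 3-coloring: color 1: [0, 1]; color 2: [7, 8, 9]; color 3: [11, 13].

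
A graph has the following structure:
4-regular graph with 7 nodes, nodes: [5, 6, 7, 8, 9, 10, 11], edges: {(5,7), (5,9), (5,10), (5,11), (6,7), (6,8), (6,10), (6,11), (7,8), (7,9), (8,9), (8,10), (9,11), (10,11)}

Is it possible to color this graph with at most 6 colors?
A valid 6-coloring: color 1: [8, 11]; color 2: [6, 9]; color 3: [7, 10]; color 4: [5].
(χ(G) = 4 ≤ 6.)

Yes, G is 6-colorable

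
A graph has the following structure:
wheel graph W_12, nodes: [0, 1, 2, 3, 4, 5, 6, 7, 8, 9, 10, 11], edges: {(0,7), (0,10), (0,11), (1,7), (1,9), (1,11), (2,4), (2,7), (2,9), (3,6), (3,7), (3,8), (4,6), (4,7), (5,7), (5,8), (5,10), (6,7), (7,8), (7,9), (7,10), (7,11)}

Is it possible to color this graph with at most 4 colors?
A valid 4-coloring: color 1: [7]; color 2: [0, 1, 3, 4, 5]; color 3: [2, 6, 8, 10, 11]; color 4: [9].
(χ(G) = 4 ≤ 4.)

Yes, G is 4-colorable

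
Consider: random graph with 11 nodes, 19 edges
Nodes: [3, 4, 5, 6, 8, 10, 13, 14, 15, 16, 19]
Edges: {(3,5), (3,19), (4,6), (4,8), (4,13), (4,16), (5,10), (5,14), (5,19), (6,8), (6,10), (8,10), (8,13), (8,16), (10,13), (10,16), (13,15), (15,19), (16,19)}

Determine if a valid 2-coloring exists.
The clique on vertices [3, 5, 19] has size 3 > 2, so it alone needs 3 colors.

No, G is not 2-colorable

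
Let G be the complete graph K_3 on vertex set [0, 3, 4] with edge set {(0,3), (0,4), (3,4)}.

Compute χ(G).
Clique number ω(G) = 3 (lower bound: χ ≥ ω).
The clique on [0, 3, 4] has size 3, forcing χ ≥ 3, and the coloring below uses 3 colors, so χ(G) = 3.
A valid 3-coloring: color 1: [4]; color 2: [0]; color 3: [3].

χ(G) = 3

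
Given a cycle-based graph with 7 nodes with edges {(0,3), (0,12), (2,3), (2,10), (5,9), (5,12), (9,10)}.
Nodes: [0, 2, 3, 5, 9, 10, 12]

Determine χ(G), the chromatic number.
χ(G) = 3

Clique number ω(G) = 2 (lower bound: χ ≥ ω).
Odd cycle [10, 2, 3, 0, 12, 5, 9] needs 3 colors (χ ≥ 3).
The coloring below uses 3 colors, so χ(G) = 3.
A valid 3-coloring: color 1: [3, 5, 10]; color 2: [0, 2, 9]; color 3: [12].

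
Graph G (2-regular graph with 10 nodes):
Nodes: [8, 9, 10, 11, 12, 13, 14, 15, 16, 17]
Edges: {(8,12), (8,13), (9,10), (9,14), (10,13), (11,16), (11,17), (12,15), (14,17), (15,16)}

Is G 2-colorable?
A valid 2-coloring: color 1: [8, 10, 11, 14, 15]; color 2: [9, 12, 13, 16, 17].
(χ(G) = 2 ≤ 2.)

Yes, G is 2-colorable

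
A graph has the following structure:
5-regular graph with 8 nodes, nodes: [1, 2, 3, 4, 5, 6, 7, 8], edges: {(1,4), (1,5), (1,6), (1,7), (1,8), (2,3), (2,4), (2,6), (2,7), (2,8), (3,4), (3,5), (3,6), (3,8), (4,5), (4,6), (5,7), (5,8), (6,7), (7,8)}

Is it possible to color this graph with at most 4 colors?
Yes, G is 4-colorable

A valid 4-coloring: color 1: [1, 3]; color 2: [2, 5]; color 3: [6, 8]; color 4: [4, 7].
(χ(G) = 4 ≤ 4.)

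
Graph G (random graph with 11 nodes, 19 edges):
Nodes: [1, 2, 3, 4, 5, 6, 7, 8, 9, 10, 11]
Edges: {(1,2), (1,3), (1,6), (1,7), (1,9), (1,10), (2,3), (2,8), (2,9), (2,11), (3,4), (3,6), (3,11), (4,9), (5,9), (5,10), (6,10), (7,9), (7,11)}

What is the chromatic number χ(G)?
Clique number ω(G) = 3 (lower bound: χ ≥ ω).
The clique on [1, 2, 9] has size 3, forcing χ ≥ 3, and the coloring below uses 3 colors, so χ(G) = 3.
A valid 3-coloring: color 1: [1, 4, 5, 8, 11]; color 2: [3, 9, 10]; color 3: [2, 6, 7].

χ(G) = 3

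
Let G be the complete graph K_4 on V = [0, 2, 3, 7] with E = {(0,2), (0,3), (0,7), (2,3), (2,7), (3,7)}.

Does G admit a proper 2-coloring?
The clique on vertices [0, 2, 3, 7] has size 4 > 2, so it alone needs 4 colors.

No, G is not 2-colorable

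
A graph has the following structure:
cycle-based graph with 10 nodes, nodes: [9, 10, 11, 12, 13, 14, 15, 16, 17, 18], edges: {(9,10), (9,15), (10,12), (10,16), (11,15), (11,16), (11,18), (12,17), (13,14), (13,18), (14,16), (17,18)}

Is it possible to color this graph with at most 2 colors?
Odd cycle [9, 15, 11, 16, 10] needs 3 colors (χ ≥ 3).
Hence χ(G) ≥ 3 > 2, so no proper 2-coloring exists.

No, G is not 2-colorable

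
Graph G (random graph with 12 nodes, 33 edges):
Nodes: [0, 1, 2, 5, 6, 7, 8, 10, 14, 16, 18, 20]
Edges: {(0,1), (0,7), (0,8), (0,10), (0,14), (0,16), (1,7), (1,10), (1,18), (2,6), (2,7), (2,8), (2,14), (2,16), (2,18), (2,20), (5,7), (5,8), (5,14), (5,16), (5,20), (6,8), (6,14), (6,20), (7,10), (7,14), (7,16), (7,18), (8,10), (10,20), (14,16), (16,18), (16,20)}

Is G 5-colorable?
Yes, G is 5-colorable

A valid 5-coloring: color 1: [7, 8, 20]; color 2: [0, 2, 5]; color 3: [1, 6, 16]; color 4: [10, 14, 18].
(χ(G) = 4 ≤ 5.)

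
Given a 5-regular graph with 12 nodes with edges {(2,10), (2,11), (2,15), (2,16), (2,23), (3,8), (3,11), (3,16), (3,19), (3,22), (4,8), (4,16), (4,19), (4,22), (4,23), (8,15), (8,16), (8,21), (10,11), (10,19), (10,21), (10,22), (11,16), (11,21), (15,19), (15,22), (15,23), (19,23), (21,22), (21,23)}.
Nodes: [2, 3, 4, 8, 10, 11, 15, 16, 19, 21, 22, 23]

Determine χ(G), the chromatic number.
Clique number ω(G) = 3 (lower bound: χ ≥ ω).
Suppose a proper 3-coloring c exists. The clique [2, 10, 11] takes 3 distinct colors; by symmetry let c(2) = 1, c(10) = 2, c(11) = 3.
- Vertex 16: neighbors [2, 11] already have colors [1, 3] ⇒ c(16) = 2.
- Vertex 3: neighbors [16, 11] already have colors [2, 3] ⇒ c(3) = 1.
- Vertex 8: neighbors [3, 16] already have colors [1, 2] ⇒ c(8) = 3.
- Vertex 4: neighbors [16, 8] already have colors [2, 3] ⇒ c(4) = 1.
- Vertex 15: neighbors [2, 8] already have colors [1, 3] ⇒ c(15) = 2.
- Vertex 21: neighbors [10, 8] already have colors [2, 3] ⇒ c(21) = 1.
- Vertex 19: neighbors [3, 10] already have colors [1, 2] ⇒ c(19) = 3.
- Vertex 23: neighbors [2, 15, 19] already have colors [1, 2, 3] — all 3 colors blocked. Contradiction.
The forced assignments end in a contradiction, so G has no proper 3-coloring (χ ≥ 4).
The coloring below uses 4 colors, so χ(G) = 4.
A valid 4-coloring: color 1: [2, 3, 4, 21]; color 2: [8, 11, 19, 22]; color 3: [10, 15, 16]; color 4: [23].

χ(G) = 4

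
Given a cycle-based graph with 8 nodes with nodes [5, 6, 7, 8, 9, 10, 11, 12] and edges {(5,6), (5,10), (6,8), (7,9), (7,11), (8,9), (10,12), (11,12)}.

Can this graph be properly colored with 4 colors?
A valid 4-coloring: color 1: [6, 9, 10, 11]; color 2: [5, 7, 8, 12].
(χ(G) = 2 ≤ 4.)

Yes, G is 4-colorable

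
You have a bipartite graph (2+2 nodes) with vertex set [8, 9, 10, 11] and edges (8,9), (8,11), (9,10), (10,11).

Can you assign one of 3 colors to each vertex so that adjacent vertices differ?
A valid 3-coloring: color 1: [9, 11]; color 2: [8, 10].
(χ(G) = 2 ≤ 3.)

Yes, G is 3-colorable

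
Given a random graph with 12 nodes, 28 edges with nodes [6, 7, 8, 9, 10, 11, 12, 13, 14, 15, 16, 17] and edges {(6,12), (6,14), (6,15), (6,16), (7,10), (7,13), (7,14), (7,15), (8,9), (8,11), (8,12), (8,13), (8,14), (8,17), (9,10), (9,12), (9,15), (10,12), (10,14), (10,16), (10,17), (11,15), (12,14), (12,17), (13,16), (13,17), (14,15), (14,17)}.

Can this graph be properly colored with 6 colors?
A valid 6-coloring: color 1: [9, 11, 13, 14]; color 2: [12, 15, 16]; color 3: [6, 8, 10]; color 4: [7, 17].
(χ(G) = 4 ≤ 6.)

Yes, G is 6-colorable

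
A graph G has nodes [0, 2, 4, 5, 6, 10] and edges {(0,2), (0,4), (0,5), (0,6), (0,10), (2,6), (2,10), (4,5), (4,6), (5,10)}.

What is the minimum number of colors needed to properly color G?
χ(G) = 4

Clique number ω(G) = 3 (lower bound: χ ≥ ω).
Odd cycle [5, 10, 2, 6, 4] needs 3 colors (χ ≥ 3).
Vertex 0 is adjacent to every vertex of [2, 4, 5, 6, 10], which already need 3 colors among themselves, so 0 needs a new color (χ ≥ 4).
The coloring below uses 4 colors, so χ(G) = 4.
A valid 4-coloring: color 1: [0]; color 2: [5, 6]; color 3: [4, 10]; color 4: [2].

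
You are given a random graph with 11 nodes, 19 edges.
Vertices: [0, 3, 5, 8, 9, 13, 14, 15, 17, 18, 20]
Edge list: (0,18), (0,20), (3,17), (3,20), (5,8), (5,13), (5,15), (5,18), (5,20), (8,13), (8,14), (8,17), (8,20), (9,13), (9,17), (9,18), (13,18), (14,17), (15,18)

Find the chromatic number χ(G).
χ(G) = 3

Clique number ω(G) = 3 (lower bound: χ ≥ ω).
The clique on [5, 8, 20] has size 3, forcing χ ≥ 3, and the coloring below uses 3 colors, so χ(G) = 3.
A valid 3-coloring: color 1: [3, 8, 18]; color 2: [0, 5, 9, 14]; color 3: [13, 15, 17, 20].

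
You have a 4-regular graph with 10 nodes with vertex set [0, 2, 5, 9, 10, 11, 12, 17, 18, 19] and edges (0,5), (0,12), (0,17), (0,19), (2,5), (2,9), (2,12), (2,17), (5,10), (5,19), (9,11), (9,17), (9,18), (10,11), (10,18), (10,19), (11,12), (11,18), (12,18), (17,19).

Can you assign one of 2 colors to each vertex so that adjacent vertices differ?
No, G is not 2-colorable

The clique on vertices [0, 17, 19] has size 3 > 2, so it alone needs 3 colors.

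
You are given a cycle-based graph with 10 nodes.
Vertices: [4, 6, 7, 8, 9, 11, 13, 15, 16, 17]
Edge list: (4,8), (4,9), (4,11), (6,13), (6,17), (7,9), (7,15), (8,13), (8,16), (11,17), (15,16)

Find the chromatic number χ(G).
χ(G) = 2

Clique number ω(G) = 2 (lower bound: χ ≥ ω).
The graph is bipartite (no odd cycle), so 2 colors suffice: χ(G) = 2.
A valid 2-coloring: color 1: [4, 7, 13, 16, 17]; color 2: [6, 8, 9, 11, 15].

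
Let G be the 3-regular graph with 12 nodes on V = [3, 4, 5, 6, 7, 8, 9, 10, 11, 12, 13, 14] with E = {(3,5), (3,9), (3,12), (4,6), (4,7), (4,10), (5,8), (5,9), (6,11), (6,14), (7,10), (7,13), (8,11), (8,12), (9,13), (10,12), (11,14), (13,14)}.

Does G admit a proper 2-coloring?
The clique on vertices [3, 5, 9] has size 3 > 2, so it alone needs 3 colors.

No, G is not 2-colorable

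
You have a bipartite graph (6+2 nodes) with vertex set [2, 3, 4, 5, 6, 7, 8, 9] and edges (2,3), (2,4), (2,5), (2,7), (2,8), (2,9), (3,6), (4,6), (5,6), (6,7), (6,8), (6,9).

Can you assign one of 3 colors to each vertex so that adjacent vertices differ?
Yes, G is 3-colorable

A valid 3-coloring: color 1: [2, 6]; color 2: [3, 4, 5, 7, 8, 9].
(χ(G) = 2 ≤ 3.)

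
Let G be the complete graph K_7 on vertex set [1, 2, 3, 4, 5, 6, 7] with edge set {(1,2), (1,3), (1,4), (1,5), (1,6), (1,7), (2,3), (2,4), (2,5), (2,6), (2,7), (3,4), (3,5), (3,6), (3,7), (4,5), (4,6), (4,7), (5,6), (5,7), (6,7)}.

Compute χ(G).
Clique number ω(G) = 7 (lower bound: χ ≥ ω).
The clique on [1, 2, 3, 4, 5, 6, 7] has size 7, forcing χ ≥ 7, and the coloring below uses 7 colors, so χ(G) = 7.
A valid 7-coloring: color 1: [4]; color 2: [5]; color 3: [7]; color 4: [1]; color 5: [6]; color 6: [3]; color 7: [2].

χ(G) = 7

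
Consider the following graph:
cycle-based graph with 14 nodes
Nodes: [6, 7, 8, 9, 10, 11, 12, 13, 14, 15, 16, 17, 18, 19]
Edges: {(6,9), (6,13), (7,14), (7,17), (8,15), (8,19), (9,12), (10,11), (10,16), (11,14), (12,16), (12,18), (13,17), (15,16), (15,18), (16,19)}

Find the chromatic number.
Clique number ω(G) = 2 (lower bound: χ ≥ ω).
The graph is bipartite (no odd cycle), so 2 colors suffice: χ(G) = 2.
A valid 2-coloring: color 1: [7, 8, 9, 11, 13, 16, 18]; color 2: [6, 10, 12, 14, 15, 17, 19].

χ(G) = 2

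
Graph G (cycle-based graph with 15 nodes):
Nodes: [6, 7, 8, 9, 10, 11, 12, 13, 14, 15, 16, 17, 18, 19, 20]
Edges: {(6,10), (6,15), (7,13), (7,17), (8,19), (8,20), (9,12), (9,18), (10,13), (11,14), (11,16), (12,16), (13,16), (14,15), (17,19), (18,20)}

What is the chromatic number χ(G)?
χ(G) = 3

Clique number ω(G) = 2 (lower bound: χ ≥ ω).
Odd cycle [11, 14, 15, 6, 10, 13, 16] needs 3 colors (χ ≥ 3).
The coloring below uses 3 colors, so χ(G) = 3.
A valid 3-coloring: color 1: [6, 7, 9, 14, 16, 19, 20]; color 2: [8, 11, 12, 13, 15, 17, 18]; color 3: [10].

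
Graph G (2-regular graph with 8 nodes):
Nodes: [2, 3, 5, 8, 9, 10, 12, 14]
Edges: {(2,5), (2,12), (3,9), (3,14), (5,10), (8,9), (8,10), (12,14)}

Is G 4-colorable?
Yes, G is 4-colorable

A valid 4-coloring: color 1: [3, 5, 8, 12]; color 2: [2, 9, 10, 14].
(χ(G) = 2 ≤ 4.)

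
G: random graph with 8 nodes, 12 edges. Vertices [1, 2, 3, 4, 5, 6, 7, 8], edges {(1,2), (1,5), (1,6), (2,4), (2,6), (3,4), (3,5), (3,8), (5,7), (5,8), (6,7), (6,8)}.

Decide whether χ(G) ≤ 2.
The clique on vertices [1, 2, 6] has size 3 > 2, so it alone needs 3 colors.

No, G is not 2-colorable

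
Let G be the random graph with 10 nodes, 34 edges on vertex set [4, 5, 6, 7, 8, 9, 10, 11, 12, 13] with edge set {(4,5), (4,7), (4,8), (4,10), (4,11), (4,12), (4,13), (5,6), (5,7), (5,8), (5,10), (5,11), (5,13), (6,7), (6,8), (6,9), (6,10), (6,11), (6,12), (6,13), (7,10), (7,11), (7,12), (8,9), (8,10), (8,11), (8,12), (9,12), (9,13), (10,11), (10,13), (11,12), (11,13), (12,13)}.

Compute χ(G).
Clique number ω(G) = 5 (lower bound: χ ≥ ω).
The clique on [4, 5, 8, 10, 11] has size 5, forcing χ ≥ 5, and the coloring below uses 5 colors, so χ(G) = 5.
A valid 5-coloring: color 1: [9, 11]; color 2: [4, 6]; color 3: [7, 8, 13]; color 4: [10, 12]; color 5: [5].

χ(G) = 5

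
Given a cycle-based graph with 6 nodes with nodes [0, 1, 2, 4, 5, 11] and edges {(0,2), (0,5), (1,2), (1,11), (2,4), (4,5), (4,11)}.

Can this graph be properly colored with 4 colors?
A valid 4-coloring: color 1: [2, 5, 11]; color 2: [0, 1, 4].
(χ(G) = 2 ≤ 4.)

Yes, G is 4-colorable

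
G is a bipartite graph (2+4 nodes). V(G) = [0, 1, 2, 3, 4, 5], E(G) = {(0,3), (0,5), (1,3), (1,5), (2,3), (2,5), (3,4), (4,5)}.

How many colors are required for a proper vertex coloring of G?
χ(G) = 2

Clique number ω(G) = 2 (lower bound: χ ≥ ω).
The graph is bipartite (no odd cycle), so 2 colors suffice: χ(G) = 2.
A valid 2-coloring: color 1: [3, 5]; color 2: [0, 1, 2, 4].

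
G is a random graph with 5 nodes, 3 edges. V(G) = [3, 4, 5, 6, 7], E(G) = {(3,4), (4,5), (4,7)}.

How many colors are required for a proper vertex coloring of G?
Clique number ω(G) = 2 (lower bound: χ ≥ ω).
The graph is bipartite (no odd cycle), so 2 colors suffice: χ(G) = 2.
A valid 2-coloring: color 1: [4, 6]; color 2: [3, 5, 7].

χ(G) = 2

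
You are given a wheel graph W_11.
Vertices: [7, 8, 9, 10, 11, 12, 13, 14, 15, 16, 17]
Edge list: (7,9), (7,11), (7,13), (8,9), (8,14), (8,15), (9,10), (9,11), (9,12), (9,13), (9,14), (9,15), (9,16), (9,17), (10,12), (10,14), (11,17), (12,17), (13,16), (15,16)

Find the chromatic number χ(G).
Clique number ω(G) = 3 (lower bound: χ ≥ ω).
The clique on [7, 9, 11] has size 3, forcing χ ≥ 3, and the coloring below uses 3 colors, so χ(G) = 3.
A valid 3-coloring: color 1: [9]; color 2: [11, 12, 13, 14, 15]; color 3: [7, 8, 10, 16, 17].

χ(G) = 3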